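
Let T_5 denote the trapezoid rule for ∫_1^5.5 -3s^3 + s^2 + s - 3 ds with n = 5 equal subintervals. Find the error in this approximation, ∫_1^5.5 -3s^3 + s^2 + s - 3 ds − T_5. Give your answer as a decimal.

Exact integral: ∫_1^5.5 f(s) ds = -629.296875.
T_5 = -646.45875.
Error = -629.296875 − (-646.45875) = 17.161875.

17.161875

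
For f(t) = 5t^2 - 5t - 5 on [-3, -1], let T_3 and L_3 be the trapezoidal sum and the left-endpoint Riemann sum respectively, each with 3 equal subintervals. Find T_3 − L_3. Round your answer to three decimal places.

T_3 ≈ 54.07407.
L_3 ≈ 70.74074.
T_3 − L_3 ≈ -16.667.

-16.667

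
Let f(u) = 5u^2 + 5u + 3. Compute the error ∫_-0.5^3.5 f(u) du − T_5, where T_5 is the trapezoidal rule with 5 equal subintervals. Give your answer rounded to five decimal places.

-2.13333

Exact integral: ∫_-0.5^3.5 f(u) du ≈ 113.6666667.
T_5 = 115.8.
Error ≈ 113.6666667 − 115.8 ≈ -2.13333.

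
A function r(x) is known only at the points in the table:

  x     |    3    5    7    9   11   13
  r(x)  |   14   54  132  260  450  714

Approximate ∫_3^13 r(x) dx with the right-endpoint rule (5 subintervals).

3220

Δx = 2.
Sum = 2·[54 + 132 + 260 + 450 + 714] = 3220.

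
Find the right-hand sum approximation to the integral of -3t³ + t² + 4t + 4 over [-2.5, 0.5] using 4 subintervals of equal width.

Δt = (0.5 − (-2.5))/4 = 0.75.
Right endpoints: -1.75, -1, -0.25, 0.5.
f(-1.75) = 16.140625, f(-1) = 4, f(-0.25) = 3.109375, f(0.5) = 5.875.
Sum = Δt · [f(-1.75) + f(-1) + f(-0.25) + f(0.5)].
Sum = 21.84375.

21.84375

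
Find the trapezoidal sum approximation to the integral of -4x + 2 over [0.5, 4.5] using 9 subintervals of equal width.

-32

Δx = (4.5 − 0.5)/9 = 4/9.
f(0.5) = 0, f(17/18) = -16/9, f(25/18) = -32/9, f(11/6) = -16/3, f(41/18) = -64/9, f(49/18) = -80/9, f(19/6) = -32/3, f(65/18) = -112/9, f(73/18) = -128/9, f(4.5) = -16.
T_9 = (Δx/2)·[f(x_0) + 2f(x_1) + ... + 2f(x_{8}) + f(x_9)].
Sum = -32.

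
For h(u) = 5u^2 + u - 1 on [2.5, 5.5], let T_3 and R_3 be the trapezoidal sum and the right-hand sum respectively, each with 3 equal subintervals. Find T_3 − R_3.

-61.5

T_3 = 262.75.
R_3 = 324.25.
T_3 − R_3 = -61.5.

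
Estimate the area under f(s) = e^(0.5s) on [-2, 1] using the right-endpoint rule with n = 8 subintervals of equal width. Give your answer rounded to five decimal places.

Δs = (1 − (-2))/8 = 0.375.
Right endpoints: -1.625, -1.25, -0.875, -0.5, -0.125, 0.25, 0.625, 1.
f(-1.625) ≈ 0.44375, f(-1.25) ≈ 0.53526, f(-0.875) ≈ 0.64565, f(-0.5) ≈ 0.77880, f(-0.125) ≈ 0.93941, f(0.25) ≈ 1.13315, f(0.625) ≈ 1.36684, f(1) ≈ 1.64872.
Sum = Δs · [f(-1.625) + f(-1.25) + f(-0.875) + ...].
Sum ≈ 2.80934.

2.80934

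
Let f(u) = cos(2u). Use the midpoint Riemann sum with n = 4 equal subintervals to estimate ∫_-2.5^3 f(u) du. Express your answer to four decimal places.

Δu = (3 − (-2.5))/4 = 1.375.
Midpoints: -1.8125, -0.4375, 0.9375, 2.3125.
f(-1.8125) ≈ -0.8854, f(-0.4375) ≈ 0.6410, f(0.9375) ≈ -0.2995, f(2.3125) ≈ -0.0873.
Sum = Δu · [f(-1.8125) + f(-0.4375) + f(0.9375) + f(2.3125)].
Sum ≈ -0.8679.

-0.8679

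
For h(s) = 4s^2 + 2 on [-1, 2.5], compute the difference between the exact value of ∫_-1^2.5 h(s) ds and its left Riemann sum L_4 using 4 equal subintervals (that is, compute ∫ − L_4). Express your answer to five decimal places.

Exact integral: ∫_-1^2.5 h(s) ds ≈ 29.1666667.
L_4 = 21.765625.
Error ≈ 29.1666667 − 21.765625 ≈ 7.40104.

7.40104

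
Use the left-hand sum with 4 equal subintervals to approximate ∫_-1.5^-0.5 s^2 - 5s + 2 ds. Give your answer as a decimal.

Δs = (-0.5 − (-1.5))/4 = 0.25.
Left endpoints: -1.5, -1.25, -1, -0.75.
f(-1.5) = 11.75, f(-1.25) = 9.8125, f(-1) = 8, f(-0.75) = 6.3125.
Sum = Δs · [f(-1.5) + f(-1.25) + f(-1) + f(-0.75)].
Sum = 8.96875.

8.96875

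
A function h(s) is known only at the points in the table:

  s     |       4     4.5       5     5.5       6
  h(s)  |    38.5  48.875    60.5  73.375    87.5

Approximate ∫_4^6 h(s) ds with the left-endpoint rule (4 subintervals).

110.625

Δs = 0.5.
Sum = 0.5·[38.5 + 48.875 + 60.5 + 73.375] = 110.625.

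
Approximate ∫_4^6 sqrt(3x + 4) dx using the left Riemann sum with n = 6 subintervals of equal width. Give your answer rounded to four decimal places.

8.5931

Δx = (6 − 4)/6 = 1/3.
Left endpoints: 4, 13/3, 14/3, 5, 16/3, 17/3.
f(4) ≈ 4.0000, f(13/3) ≈ 4.1231, f(14/3) ≈ 4.2426, f(5) ≈ 4.3589, f(16/3) ≈ 4.4721, f(17/3) ≈ 4.5826.
Sum = Δx · [f(4) + f(13/3) + f(14/3) + ...].
Sum ≈ 8.5931.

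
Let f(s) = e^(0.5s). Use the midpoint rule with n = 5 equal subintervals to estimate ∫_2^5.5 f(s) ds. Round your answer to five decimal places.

25.71723

Δs = (5.5 − 2)/5 = 0.7.
Midpoints: 2.35, 3.05, 3.75, 4.45, 5.15.
f(2.35) ≈ 3.23814, f(3.05) ≈ 4.59514, f(3.75) ≈ 6.52082, f(4.45) ≈ 9.25348, f(5.15) ≈ 13.13132.
Sum = Δs · [f(2.35) + f(3.05) + f(3.75) + f(4.45) + f(5.15)].
Sum ≈ 25.71723.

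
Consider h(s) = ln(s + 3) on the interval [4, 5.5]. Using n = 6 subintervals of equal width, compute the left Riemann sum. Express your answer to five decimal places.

3.04479

Δs = (5.5 − 4)/6 = 0.25.
Left endpoints: 4, 4.25, 4.5, 4.75, 5, 5.25.
h(4) ≈ 1.94591, h(4.25) ≈ 1.98100, h(4.5) ≈ 2.01490, h(4.75) ≈ 2.04769, h(5) ≈ 2.07944, h(5.25) ≈ 2.11021.
Sum = Δs · [h(4) + h(4.25) + h(4.5) + ...].
Sum ≈ 3.04479.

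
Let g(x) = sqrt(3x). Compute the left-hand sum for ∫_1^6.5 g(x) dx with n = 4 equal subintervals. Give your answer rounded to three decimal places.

16.055

Δx = (6.5 − 1)/4 = 1.375.
Left endpoints: 1, 2.375, 3.75, 5.125.
g(1) ≈ 1.732, g(2.375) ≈ 2.669, g(3.75) ≈ 3.354, g(5.125) ≈ 3.921.
Sum = Δx · [g(1) + g(2.375) + g(3.75) + g(5.125)].
Sum ≈ 16.055.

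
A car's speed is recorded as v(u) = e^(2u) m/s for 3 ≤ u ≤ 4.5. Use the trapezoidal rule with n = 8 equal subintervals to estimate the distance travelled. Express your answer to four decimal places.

3894.8373

Δu = (4.5 − 3)/8 = 0.1875.
v(3) ≈ 403.4288, v(3.1875) ≈ 586.9854, v(3.375) ≈ 854.0588, v(3.5625) ≈ 1242.6482, v(3.75) ≈ 1808.0424, v(3.9375) ≈ 2630.6862, v(4.125) ≈ 3827.6258, v(4.3125) ≈ 5569.1627, v(4.5) ≈ 8103.0839.
T_8 = (Δu/2)·[v(u_0) + 2v(u_1) + ... + 2v(u_{7}) + v(u_8)].
Sum ≈ 3894.8373.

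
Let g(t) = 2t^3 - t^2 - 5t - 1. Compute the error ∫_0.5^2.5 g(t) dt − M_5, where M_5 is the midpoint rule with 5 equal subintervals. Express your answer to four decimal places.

Exact integral: ∫_0.5^2.5 g(t) dt ≈ -2.666667.
M_5 = -2.88.
Error ≈ -2.666667 − (-2.88) ≈ 0.2133.

0.2133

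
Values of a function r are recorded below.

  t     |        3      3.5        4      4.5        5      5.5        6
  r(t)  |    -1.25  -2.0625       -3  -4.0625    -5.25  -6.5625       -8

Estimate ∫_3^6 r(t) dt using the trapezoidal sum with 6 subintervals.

-12.78125

Δt = 0.5.
T_6 = (0.5/2)·[(-1.25) + 2·(-2.0625) + 2·(-3) + 2·(-4.0625) + 2·(-5.25) + 2·(-6.5625) + (-8)] = -12.78125.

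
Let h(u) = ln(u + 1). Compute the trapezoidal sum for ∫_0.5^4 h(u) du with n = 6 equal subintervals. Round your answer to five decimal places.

Δu = (4 − 0.5)/6 = 7/12.
h(0.5) ≈ 0.40547, h(13/12) ≈ 0.73397, h(5/3) ≈ 0.98083, h(2.25) ≈ 1.17865, h(17/6) ≈ 1.34373, h(41/12) ≈ 1.48539, h(4) ≈ 1.60944.
T_6 = (Δu/2)·[h(u_0) + 2h(u_1) + ... + 2h(u_{5}) + h(u_6)].
Sum ≈ 3.92585.

3.92585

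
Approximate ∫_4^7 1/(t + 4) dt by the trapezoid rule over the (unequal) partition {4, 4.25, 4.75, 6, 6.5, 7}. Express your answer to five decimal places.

Subinterval widths: 0.25, 0.5, 1.25, 0.5, 0.5.
f(4) = 0.125, f(4.25) = 4/33, f(4.75) = 4/35, f(6) = 0.1, f(6.5) = 2/21, f(7) = 1/11.
On each subinterval the trapezoid contributes (Δt_i/2)·[f(t_{i-1}) + f(t_i)].
Sum ≈ 0.31893.

0.31893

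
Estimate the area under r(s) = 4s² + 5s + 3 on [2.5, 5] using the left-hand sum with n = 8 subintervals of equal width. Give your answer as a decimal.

186.69921875

Δs = (5 − 2.5)/8 = 0.3125.
Left endpoints: 2.5, 2.8125, 3.125, 3.4375, 3.75, 4.0625, 4.375, 4.6875.
r(2.5) = 40.5, r(2.8125) = 48.703125, r(3.125) = 57.6875, r(3.4375) = 67.453125, r(3.75) = 78, r(4.0625) = 89.328125, r(4.375) = 101.4375, r(4.6875) = 114.328125.
Sum = Δs · [r(2.5) + r(2.8125) + r(3.125) + ...].
Sum = 186.69921875.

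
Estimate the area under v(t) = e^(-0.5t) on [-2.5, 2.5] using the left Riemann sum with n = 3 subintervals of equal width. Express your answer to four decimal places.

9.4441

Δt = (2.5 − (-2.5))/3 = 5/3.
Left endpoints: -2.5, -5/6, 5/6.
v(-2.5) ≈ 3.4903, v(-5/6) ≈ 1.5169, v(5/6) ≈ 0.6592.
Sum = Δt · [v(-2.5) + v(-5/6) + v(5/6)].
Sum ≈ 9.4441.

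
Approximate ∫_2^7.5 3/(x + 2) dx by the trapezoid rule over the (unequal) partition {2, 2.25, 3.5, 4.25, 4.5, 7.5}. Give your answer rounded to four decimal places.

Subinterval widths: 0.25, 1.25, 0.75, 0.25, 3.
f(2) = 0.75, f(2.25) = 12/17, f(3.5) = 6/11, f(4.25) = 0.48, f(4.5) = 6/13, f(7.5) = 6/19.
On each subinterval the trapezoid contributes (Δx_i/2)·[f(x_{i-1}) + f(x_i)].
Sum ≈ 2.6323.

2.6323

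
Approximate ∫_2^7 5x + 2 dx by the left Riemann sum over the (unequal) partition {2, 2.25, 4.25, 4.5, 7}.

96.5625

Subinterval widths: 0.25, 2, 0.25, 2.5.
Left endpoints: 2, 2.25, 4.25, 4.5.
f(2) = 12, f(2.25) = 13.25, f(4.25) = 23.25, f(4.5) = 24.5.
Sum = Σ Δx_i · f(x_i).
Sum = 96.5625.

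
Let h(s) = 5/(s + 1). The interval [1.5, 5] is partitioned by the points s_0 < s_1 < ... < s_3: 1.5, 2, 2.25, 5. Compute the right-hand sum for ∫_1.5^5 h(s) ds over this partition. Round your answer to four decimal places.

3.5096

Subinterval widths: 0.5, 0.25, 2.75.
Right endpoints: 2, 2.25, 5.
h(2) = 5/3, h(2.25) = 20/13, h(5) = 5/6.
Sum = Σ Δs_i · h(s_i).
Sum ≈ 3.5096.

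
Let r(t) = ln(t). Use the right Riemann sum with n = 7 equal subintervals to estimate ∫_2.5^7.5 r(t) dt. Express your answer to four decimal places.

Δt = (7.5 − 2.5)/7 = 5/7.
Right endpoints: 45/14, 55/14, 65/14, 75/14, 85/14, 95/14, 7.5.
r(45/14) ≈ 1.1676, r(55/14) ≈ 1.3683, r(65/14) ≈ 1.5353, r(75/14) ≈ 1.6784, r(85/14) ≈ 1.8036, r(95/14) ≈ 1.9148, r(7.5) ≈ 2.0149.
Sum = Δt · [r(45/14) + r(55/14) + r(65/14) + ...].
Sum ≈ 8.2021.

8.2021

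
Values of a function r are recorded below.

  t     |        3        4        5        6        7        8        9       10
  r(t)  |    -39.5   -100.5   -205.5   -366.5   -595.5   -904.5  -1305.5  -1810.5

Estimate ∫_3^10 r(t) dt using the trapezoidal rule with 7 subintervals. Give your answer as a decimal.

-4403

Δt = 1.
T_7 = (1/2)·[(-39.5) + 2·(-100.5) + 2·(-205.5) + 2·(-366.5) + 2·(-595.5) + 2·(-904.5) + 2·(-1305.5) + (-1810.5)] = -4403.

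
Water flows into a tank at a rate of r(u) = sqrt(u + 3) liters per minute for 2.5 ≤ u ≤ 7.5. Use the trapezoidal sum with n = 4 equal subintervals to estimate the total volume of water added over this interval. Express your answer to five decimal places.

Δu = (7.5 − 2.5)/4 = 1.25.
r(2.5) ≈ 2.34521, r(3.75) ≈ 2.59808, r(5) ≈ 2.82843, r(6.25) ≈ 3.04138, r(7.5) ≈ 3.24037.
T_4 = (Δu/2)·[r(u_0) + 2r(u_1) + 2r(u_2) + 2r(u_3) + r(u_4)].
Sum ≈ 14.07584.

14.07584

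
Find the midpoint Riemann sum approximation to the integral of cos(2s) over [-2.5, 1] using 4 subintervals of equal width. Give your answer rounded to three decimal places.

Δs = (1 − (-2.5))/4 = 0.875.
Midpoints: -2.0625, -1.1875, -0.3125, 0.5625.
f(-2.0625) ≈ -0.554, f(-1.1875) ≈ -0.720, f(-0.3125) ≈ 0.811, f(0.5625) ≈ 0.431.
Sum = Δs · [f(-2.0625) + f(-1.1875) + f(-0.3125) + f(0.5625)].
Sum ≈ -0.028.

-0.028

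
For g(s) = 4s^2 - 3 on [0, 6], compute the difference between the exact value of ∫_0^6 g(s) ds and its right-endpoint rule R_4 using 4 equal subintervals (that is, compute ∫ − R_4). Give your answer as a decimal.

-117

Exact integral: ∫_0^6 g(s) ds = 270.
R_4 = 387.
Error = 270 − 387 = -117.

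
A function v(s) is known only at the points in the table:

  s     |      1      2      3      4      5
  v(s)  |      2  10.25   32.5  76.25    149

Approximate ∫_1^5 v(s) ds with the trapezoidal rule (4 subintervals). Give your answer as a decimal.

194.5

Δs = 1.
T_4 = (1/2)·[2 + 2·10.25 + 2·32.5 + 2·76.25 + 149] = 194.5.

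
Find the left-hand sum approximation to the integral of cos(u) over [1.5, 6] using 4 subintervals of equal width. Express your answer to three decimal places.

Δu = (6 − 1.5)/4 = 1.125.
Left endpoints: 1.5, 2.625, 3.75, 4.875.
f(1.5) ≈ 0.071, f(2.625) ≈ -0.870, f(3.75) ≈ -0.821, f(4.875) ≈ 0.162.
Sum = Δu · [f(1.5) + f(2.625) + f(3.75) + f(4.875)].
Sum ≈ -1.640.

-1.640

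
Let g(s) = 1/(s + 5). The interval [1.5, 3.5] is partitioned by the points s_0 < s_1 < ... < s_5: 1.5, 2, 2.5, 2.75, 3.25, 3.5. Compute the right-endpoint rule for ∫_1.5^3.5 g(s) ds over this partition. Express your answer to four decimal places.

Subinterval widths: 0.5, 0.5, 0.25, 0.5, 0.25.
Right endpoints: 2, 2.5, 2.75, 3.25, 3.5.
g(2) = 1/7, g(2.5) = 2/15, g(2.75) = 4/31, g(3.25) = 4/33, g(3.5) = 2/17.
Sum = Σ Δs_i · g(s_i).
Sum ≈ 0.2604.

0.2604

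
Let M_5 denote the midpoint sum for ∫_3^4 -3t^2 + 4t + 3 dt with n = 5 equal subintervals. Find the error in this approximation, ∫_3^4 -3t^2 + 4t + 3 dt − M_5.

-0.01

Exact integral: ∫_3^4 f(t) dt = -20.
M_5 = -19.99.
Error = -20 − (-19.99) = -0.01.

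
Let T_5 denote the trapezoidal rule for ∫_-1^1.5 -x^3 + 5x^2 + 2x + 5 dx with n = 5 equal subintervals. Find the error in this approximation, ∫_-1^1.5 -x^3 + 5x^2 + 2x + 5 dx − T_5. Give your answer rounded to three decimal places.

Exact integral: ∫_-1^1.5 f(x) dx ≈ 20.02604.
T_5 = 20.46875.
Error ≈ 20.02604 − 20.46875 ≈ -0.443.

-0.443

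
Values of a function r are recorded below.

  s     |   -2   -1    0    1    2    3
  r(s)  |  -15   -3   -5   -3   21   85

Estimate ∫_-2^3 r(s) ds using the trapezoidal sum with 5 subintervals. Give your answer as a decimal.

45

Δs = 1.
T_5 = (1/2)·[(-15) + 2·(-3) + 2·(-5) + 2·(-3) + 2·21 + 85] = 45.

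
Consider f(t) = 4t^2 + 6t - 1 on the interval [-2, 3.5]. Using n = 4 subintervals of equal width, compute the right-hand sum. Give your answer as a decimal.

Δt = (3.5 − (-2))/4 = 1.375.
Right endpoints: -0.625, 0.75, 2.125, 3.5.
f(-0.625) = -3.1875, f(0.75) = 5.75, f(2.125) = 29.8125, f(3.5) = 69.
Sum = Δt · [f(-0.625) + f(0.75) + f(2.125) + f(3.5)].
Sum = 139.390625.

139.390625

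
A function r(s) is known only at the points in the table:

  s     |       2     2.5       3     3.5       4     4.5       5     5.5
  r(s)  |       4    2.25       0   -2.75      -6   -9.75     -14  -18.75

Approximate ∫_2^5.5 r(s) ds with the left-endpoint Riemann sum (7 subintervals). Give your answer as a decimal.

-13.125

Δs = 0.5.
Sum = 0.5·[4 + 2.25 + 0 + (-2.75) + (-6) + (-9.75) + (-14)] = -13.125.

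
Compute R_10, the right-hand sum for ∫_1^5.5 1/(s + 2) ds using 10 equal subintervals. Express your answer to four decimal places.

0.8729

Δs = (5.5 − 1)/10 = 0.45.
Right endpoints: 1.45, 1.9, 2.35, 2.8, 3.25, 3.7, 4.15, 4.6, 5.05, 5.5.
f(1.45) = 20/69, f(1.9) = 10/39, f(2.35) = 20/87, f(2.8) = 5/24, f(3.25) = 4/21, f(3.7) = 10/57, f(4.15) = 20/123, f(4.6) = 5/33, f(5.05) = 20/141, f(5.5) = 2/15.
Sum = Δs · [f(1.45) + f(1.9) + f(2.35) + ...].
Sum ≈ 0.8729.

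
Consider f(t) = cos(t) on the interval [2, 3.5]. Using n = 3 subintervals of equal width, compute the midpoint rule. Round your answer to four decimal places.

Δt = (3.5 − 2)/3 = 0.5.
Midpoints: 2.25, 2.75, 3.25.
f(2.25) ≈ -0.6282, f(2.75) ≈ -0.9243, f(3.25) ≈ -0.9941.
Sum = Δt · [f(2.25) + f(2.75) + f(3.25)].
Sum ≈ -1.2733.

-1.2733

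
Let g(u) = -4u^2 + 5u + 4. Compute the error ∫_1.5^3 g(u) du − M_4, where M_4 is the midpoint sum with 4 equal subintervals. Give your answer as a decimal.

-0.0703125

Exact integral: ∫_1.5^3 g(u) du = -8.625.
M_4 = -8.5546875.
Error = -8.625 − (-8.5546875) = -0.0703125.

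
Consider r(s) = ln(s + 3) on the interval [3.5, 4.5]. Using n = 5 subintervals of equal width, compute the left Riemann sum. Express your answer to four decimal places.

1.9307

Δs = (4.5 − 3.5)/5 = 0.2.
Left endpoints: 3.5, 3.7, 3.9, 4.1, 4.3.
r(3.5) ≈ 1.8718, r(3.7) ≈ 1.9021, r(3.9) ≈ 1.9315, r(4.1) ≈ 1.9601, r(4.3) ≈ 1.9879.
Sum = Δs · [r(3.5) + r(3.7) + r(3.9) + r(4.1) + r(4.3)].
Sum ≈ 1.9307.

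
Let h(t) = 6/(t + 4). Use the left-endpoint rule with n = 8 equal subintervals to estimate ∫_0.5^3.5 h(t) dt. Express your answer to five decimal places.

3.16717

Δt = (3.5 − 0.5)/8 = 0.375.
Left endpoints: 0.5, 0.875, 1.25, 1.625, 2, 2.375, 2.75, 3.125.
h(0.5) = 4/3, h(0.875) = 16/13, h(1.25) = 8/7, h(1.625) = 16/15, h(2) = 1, h(2.375) = 16/17, h(2.75) = 8/9, h(3.125) = 16/19.
Sum = Δt · [h(0.5) + h(0.875) + h(1.25) + ...].
Sum ≈ 3.16717.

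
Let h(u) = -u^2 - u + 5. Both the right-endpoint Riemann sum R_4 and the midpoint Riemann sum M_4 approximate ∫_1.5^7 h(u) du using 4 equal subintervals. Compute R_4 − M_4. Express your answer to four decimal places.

R_4 = -146.73828125.
M_4 ≈ -108.216797.
R_4 − M_4 ≈ -38.5215.

-38.5215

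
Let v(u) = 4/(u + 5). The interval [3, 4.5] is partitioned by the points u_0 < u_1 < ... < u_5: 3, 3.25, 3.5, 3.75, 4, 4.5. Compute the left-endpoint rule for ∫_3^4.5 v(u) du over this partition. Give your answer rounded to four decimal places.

0.7004

Subinterval widths: 0.25, 0.25, 0.25, 0.25, 0.5.
Left endpoints: 3, 3.25, 3.5, 3.75, 4.
v(3) = 0.5, v(3.25) = 16/33, v(3.5) = 8/17, v(3.75) = 16/35, v(4) = 4/9.
Sum = Σ Δu_i · v(u_i).
Sum ≈ 0.7004.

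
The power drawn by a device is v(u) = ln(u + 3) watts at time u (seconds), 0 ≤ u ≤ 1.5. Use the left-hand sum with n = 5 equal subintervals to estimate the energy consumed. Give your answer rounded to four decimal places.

1.9109

Δu = (1.5 − 0)/5 = 0.3.
Left endpoints: 0, 0.3, 0.6, 0.9, 1.2.
v(0) ≈ 1.0986, v(0.3) ≈ 1.1939, v(0.6) ≈ 1.2809, v(0.9) ≈ 1.3610, v(1.2) ≈ 1.4351.
Sum = Δu · [v(0) + v(0.3) + v(0.6) + v(0.9) + v(1.2)].
Sum ≈ 1.9109.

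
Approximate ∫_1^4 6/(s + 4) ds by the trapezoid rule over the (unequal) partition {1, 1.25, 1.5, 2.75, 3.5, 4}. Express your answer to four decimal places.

Subinterval widths: 0.25, 0.25, 1.25, 0.75, 0.5.
f(1) = 1.2, f(1.25) = 8/7, f(1.5) = 12/11, f(2.75) = 8/9, f(3.5) = 0.8, f(4) = 0.75.
On each subinterval the trapezoid contributes (Δs_i/2)·[f(s_{i-1}) + f(s_i)].
Sum ≈ 2.8303.

2.8303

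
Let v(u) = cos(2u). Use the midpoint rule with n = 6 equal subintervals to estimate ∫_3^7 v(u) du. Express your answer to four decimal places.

Δu = (7 − 3)/6 = 2/3.
Midpoints: 10/3, 4, 14/3, 16/3, 6, 20/3.
v(10/3) ≈ 0.9274, v(4) ≈ -0.1455, v(14/3) ≈ -0.9958, v(16/3) ≈ -0.3230, v(6) ≈ 0.8439, v(20/3) ≈ 0.7200.
Sum = Δu · [v(10/3) + v(4) + v(14/3) + ...].
Sum ≈ 0.6846.

0.6846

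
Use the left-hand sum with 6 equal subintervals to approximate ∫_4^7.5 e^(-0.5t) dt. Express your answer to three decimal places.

0.258

Δt = (7.5 − 4)/6 = 7/12.
Left endpoints: 4, 55/12, 31/6, 5.75, 19/3, 83/12.
f(4) ≈ 0.135, f(55/12) ≈ 0.101, f(31/6) ≈ 0.076, f(5.75) ≈ 0.056, f(19/3) ≈ 0.042, f(83/12) ≈ 0.031.
Sum = Δt · [f(4) + f(55/12) + f(31/6) + ...].
Sum ≈ 0.258.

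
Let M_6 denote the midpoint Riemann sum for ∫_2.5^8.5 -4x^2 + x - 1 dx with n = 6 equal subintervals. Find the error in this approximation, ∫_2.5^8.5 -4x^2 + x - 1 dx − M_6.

-2

Exact integral: ∫_2.5^8.5 f(x) dx = -771.
M_6 = -769.
Error = -771 − (-769) = -2.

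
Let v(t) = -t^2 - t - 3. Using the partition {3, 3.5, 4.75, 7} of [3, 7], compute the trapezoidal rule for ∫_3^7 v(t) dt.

Subinterval widths: 0.5, 1.25, 2.25.
v(3) = -15, v(3.5) = -18.75, v(4.75) = -30.3125, v(7) = -59.
On each subinterval the trapezoid contributes (Δt_i/2)·[v(t_{i-1}) + v(t_i)].
Sum = -139.578125.

-139.578125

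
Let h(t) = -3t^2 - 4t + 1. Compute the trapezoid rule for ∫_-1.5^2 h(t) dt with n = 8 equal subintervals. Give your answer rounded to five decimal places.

Δt = (2 − (-1.5))/8 = 0.4375.
h(-1.5) = 0.25, h(-1.0625) = 1.86328125, h(-0.625) = 2.328125, h(-0.1875) = 1.64453125, h(0.25) = -0.1875, h(0.6875) = -3.16796875, h(1.125) = -7.296875, h(1.5625) = -12.57421875, h(2) = -19.
T_8 = (Δt/2)·[h(t_0) + 2h(t_1) + ... + 2h(t_{7}) + h(t_8)].
Sum ≈ -11.70996.

-11.70996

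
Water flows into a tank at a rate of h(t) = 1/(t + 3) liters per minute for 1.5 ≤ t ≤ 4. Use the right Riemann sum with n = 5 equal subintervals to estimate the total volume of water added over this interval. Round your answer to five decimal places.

Δt = (4 − 1.5)/5 = 0.5.
Right endpoints: 2, 2.5, 3, 3.5, 4.
h(2) = 0.2, h(2.5) = 2/11, h(3) = 1/6, h(3.5) = 2/13, h(4) = 1/7.
Sum = Δt · [h(2) + h(2.5) + h(3) + h(3.5) + h(4)].
Sum ≈ 0.42259.

0.42259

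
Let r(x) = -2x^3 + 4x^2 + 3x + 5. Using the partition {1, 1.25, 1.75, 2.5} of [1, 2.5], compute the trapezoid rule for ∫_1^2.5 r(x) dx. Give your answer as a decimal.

Subinterval widths: 0.25, 0.5, 0.75.
r(1) = 10, r(1.25) = 11.09375, r(1.75) = 11.78125, r(2.5) = 6.25.
On each subinterval the trapezoid contributes (Δx_i/2)·[r(x_{i-1}) + r(x_i)].
Sum = 15.1171875.

15.1171875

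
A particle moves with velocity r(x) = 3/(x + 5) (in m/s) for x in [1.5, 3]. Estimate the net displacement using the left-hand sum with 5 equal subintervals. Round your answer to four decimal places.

Δx = (3 − 1.5)/5 = 0.3.
Left endpoints: 1.5, 1.8, 2.1, 2.4, 2.7.
r(1.5) = 6/13, r(1.8) = 15/34, r(2.1) = 30/71, r(2.4) = 15/37, r(2.7) = 30/77.
Sum = Δx · [r(1.5) + r(1.8) + r(2.1) + r(2.4) + r(2.7)].
Sum ≈ 0.6361.

0.6361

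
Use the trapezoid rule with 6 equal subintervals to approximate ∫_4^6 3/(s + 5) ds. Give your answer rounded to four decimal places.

0.6021

Δs = (6 − 4)/6 = 1/3.
f(4) = 1/3, f(13/3) = 9/28, f(14/3) = 9/29, f(5) = 0.3, f(16/3) = 9/31, f(17/3) = 0.28125, f(6) = 3/11.
T_6 = (Δs/2)·[f(s_0) + 2f(s_1) + ... + 2f(s_{5}) + f(s_6)].
Sum ≈ 0.6021.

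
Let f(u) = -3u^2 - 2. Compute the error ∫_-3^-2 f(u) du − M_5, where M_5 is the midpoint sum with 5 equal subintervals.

-0.01

Exact integral: ∫_-3^-2 f(u) du = -21.
M_5 = -20.99.
Error = -21 − (-20.99) = -0.01.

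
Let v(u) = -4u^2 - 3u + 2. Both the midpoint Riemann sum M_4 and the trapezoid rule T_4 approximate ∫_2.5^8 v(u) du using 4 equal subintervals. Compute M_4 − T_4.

10.3984375

M_4 = -733.9921875.
T_4 = -744.390625.
M_4 − T_4 = 10.3984375.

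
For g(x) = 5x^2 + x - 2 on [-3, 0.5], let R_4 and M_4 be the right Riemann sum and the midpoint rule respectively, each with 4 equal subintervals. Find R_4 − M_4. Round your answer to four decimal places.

R_4 = 18.45703125.
M_4 ≈ 32.716797.
R_4 − M_4 ≈ -14.2598.

-14.2598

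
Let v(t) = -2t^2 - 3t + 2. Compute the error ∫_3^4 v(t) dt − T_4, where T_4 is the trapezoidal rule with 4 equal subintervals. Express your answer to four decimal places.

0.0208

Exact integral: ∫_3^4 v(t) dt ≈ -33.166667.
T_4 = -33.1875.
Error ≈ -33.166667 − (-33.1875) ≈ 0.0208.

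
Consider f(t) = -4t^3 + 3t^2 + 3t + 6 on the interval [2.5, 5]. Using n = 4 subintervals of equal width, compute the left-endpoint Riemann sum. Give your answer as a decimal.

Δt = (5 − 2.5)/4 = 0.625.
Left endpoints: 2.5, 3.125, 3.75, 4.375.
f(2.5) = -30.25, f(3.125) = -77.3984375, f(3.75) = -151.5, f(4.375) = -258.4140625.
Sum = Δt · [f(2.5) + f(3.125) + f(3.75) + f(4.375)].
Sum = -323.4765625.

-323.4765625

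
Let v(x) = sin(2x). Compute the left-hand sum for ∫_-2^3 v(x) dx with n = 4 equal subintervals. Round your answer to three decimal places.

0.312

Δx = (3 − (-2))/4 = 1.25.
Left endpoints: -2, -0.75, 0.5, 1.75.
v(-2) ≈ 0.757, v(-0.75) ≈ -0.997, v(0.5) ≈ 0.841, v(1.75) ≈ -0.351.
Sum = Δx · [v(-2) + v(-0.75) + v(0.5) + v(1.75)].
Sum ≈ 0.312.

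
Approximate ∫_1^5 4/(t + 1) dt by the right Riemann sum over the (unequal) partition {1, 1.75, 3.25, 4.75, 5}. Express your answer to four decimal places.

Subinterval widths: 0.75, 1.5, 1.5, 0.25.
Right endpoints: 1.75, 3.25, 4.75, 5.
f(1.75) = 16/11, f(3.25) = 16/17, f(4.75) = 16/23, f(5) = 2/3.
Sum = Σ Δt_i · f(t_i).
Sum ≈ 3.7128.

3.7128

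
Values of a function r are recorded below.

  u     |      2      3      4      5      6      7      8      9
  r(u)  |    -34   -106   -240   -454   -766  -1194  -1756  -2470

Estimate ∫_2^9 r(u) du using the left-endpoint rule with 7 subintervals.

-4550

Δu = 1.
Sum = 1·[(-34) + (-106) + (-240) + (-454) + (-766) + (-1194) + (-1756)] = -4550.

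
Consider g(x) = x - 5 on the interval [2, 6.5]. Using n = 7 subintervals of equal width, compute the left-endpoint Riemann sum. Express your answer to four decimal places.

Δx = (6.5 − 2)/7 = 9/14.
Left endpoints: 2, 37/14, 23/7, 55/14, 32/7, 73/14, 41/7.
g(2) = -3, g(37/14) = -33/14, g(23/7) = -12/7, g(55/14) = -15/14, g(32/7) = -3/7, g(73/14) = 3/14, g(41/7) = 6/7.
Sum = Δx · [g(2) + g(37/14) + g(23/7) + ...].
Sum ≈ -4.8214.

-4.8214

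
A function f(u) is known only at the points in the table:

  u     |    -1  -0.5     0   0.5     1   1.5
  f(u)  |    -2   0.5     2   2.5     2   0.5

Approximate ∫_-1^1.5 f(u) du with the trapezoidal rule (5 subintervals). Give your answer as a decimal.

3.125

Δu = 0.5.
T_5 = (0.5/2)·[(-2) + 2·0.5 + 2·2 + 2·2.5 + 2·2 + 0.5] = 3.125.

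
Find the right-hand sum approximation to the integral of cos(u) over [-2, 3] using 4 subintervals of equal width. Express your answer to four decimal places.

Δu = (3 − (-2))/4 = 1.25.
Right endpoints: -0.75, 0.5, 1.75, 3.
f(-0.75) ≈ 0.7317, f(0.5) ≈ 0.8776, f(1.75) ≈ -0.1782, f(3) ≈ -0.9900.
Sum = Δu · [f(-0.75) + f(0.5) + f(1.75) + f(3)].
Sum ≈ 0.5513.

0.5513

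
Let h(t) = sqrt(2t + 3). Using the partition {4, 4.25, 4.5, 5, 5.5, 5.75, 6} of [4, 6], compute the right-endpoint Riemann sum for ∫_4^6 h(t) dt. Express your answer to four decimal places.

7.3076

Subinterval widths: 0.25, 0.25, 0.5, 0.5, 0.25, 0.25.
Right endpoints: 4.25, 4.5, 5, 5.5, 5.75, 6.
h(4.25) ≈ 3.3912, h(4.5) ≈ 3.4641, h(5) ≈ 3.6056, h(5.5) ≈ 3.7417, h(5.75) ≈ 3.8079, h(6) ≈ 3.8730.
Sum = Σ Δt_i · h(t_i).
Sum ≈ 7.3076.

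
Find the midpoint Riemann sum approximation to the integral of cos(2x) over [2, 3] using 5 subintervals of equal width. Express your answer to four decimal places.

0.2403

Δx = (3 − 2)/5 = 0.2.
Midpoints: 2.1, 2.3, 2.5, 2.7, 2.9.
f(2.1) ≈ -0.4903, f(2.3) ≈ -0.1122, f(2.5) ≈ 0.2837, f(2.7) ≈ 0.6347, f(2.9) ≈ 0.8855.
Sum = Δx · [f(2.1) + f(2.3) + f(2.5) + f(2.7) + f(2.9)].
Sum ≈ 0.2403.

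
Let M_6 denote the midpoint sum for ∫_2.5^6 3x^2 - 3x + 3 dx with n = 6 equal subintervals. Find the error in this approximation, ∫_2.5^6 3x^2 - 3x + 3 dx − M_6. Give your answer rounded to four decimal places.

Exact integral: ∫_2.5^6 f(x) dx = 166.25.
M_6 ≈ 165.952257.
Error ≈ 166.25 − 165.952257 ≈ 0.2977.

0.2977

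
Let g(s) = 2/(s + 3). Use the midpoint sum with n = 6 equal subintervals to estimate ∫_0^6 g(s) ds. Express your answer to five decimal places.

2.18916

Δs = (6 − 0)/6 = 1.
Midpoints: 0.5, 1.5, 2.5, 3.5, 4.5, 5.5.
g(0.5) = 4/7, g(1.5) = 4/9, g(2.5) = 4/11, g(3.5) = 4/13, g(4.5) = 4/15, g(5.5) = 4/17.
Sum = Δs · [g(0.5) + g(1.5) + g(2.5) + ...].
Sum ≈ 2.18916.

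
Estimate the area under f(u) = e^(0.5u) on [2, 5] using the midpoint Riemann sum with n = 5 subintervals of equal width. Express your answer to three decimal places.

18.858

Δu = (5 − 2)/5 = 0.6.
Midpoints: 2.3, 2.9, 3.5, 4.1, 4.7.
f(2.3) ≈ 3.158, f(2.9) ≈ 4.263, f(3.5) ≈ 5.755, f(4.1) ≈ 7.768, f(4.7) ≈ 10.486.
Sum = Δu · [f(2.3) + f(2.9) + f(3.5) + f(4.1) + f(4.7)].
Sum ≈ 18.858.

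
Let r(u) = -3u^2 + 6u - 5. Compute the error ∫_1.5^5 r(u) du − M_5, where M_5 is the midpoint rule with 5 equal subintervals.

-0.42875

Exact integral: ∫_1.5^5 r(u) du = -70.875.
M_5 = -70.44625.
Error = -70.875 − (-70.44625) = -0.42875.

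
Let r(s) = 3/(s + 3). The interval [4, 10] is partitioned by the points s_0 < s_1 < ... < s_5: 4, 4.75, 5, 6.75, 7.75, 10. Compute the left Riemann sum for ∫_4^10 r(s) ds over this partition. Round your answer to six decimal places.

2.010052

Subinterval widths: 0.75, 0.25, 1.75, 1, 2.25.
Left endpoints: 4, 4.75, 5, 6.75, 7.75.
r(4) = 3/7, r(4.75) = 12/31, r(5) = 0.375, r(6.75) = 4/13, r(7.75) = 12/43.
Sum = Σ Δs_i · r(s_i).
Sum ≈ 2.010052.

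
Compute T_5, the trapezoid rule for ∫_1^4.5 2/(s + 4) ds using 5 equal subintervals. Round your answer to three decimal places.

Δs = (4.5 − 1)/5 = 0.7.
f(1) = 0.4, f(1.7) = 20/57, f(2.4) = 0.3125, f(3.1) = 20/71, f(3.8) = 10/39, f(4.5) = 4/17.
T_5 = (Δs/2)·[f(s_0) + 2f(s_1) + ... + 2f(s_{4}) + f(s_5)].
Sum ≈ 1.063.

1.063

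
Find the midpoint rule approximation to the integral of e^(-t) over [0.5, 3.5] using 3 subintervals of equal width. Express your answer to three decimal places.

0.553

Δt = (3.5 − 0.5)/3 = 1.
Midpoints: 1, 2, 3.
f(1) ≈ 0.368, f(2) ≈ 0.135, f(3) ≈ 0.050.
Sum = Δt · [f(1) + f(2) + f(3)].
Sum ≈ 0.553.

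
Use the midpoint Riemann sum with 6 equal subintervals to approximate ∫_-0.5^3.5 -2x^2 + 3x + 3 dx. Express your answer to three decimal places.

Δx = (3.5 − (-0.5))/6 = 2/3.
Midpoints: -1/6, 0.5, 7/6, 11/6, 2.5, 19/6.
f(-1/6) = 22/9, f(0.5) = 4, f(7/6) = 34/9, f(11/6) = 16/9, f(2.5) = -2, f(19/6) = -68/9.
Sum = Δx · [f(-1/6) + f(0.5) + f(7/6) + ...].
Sum ≈ 1.630.

1.630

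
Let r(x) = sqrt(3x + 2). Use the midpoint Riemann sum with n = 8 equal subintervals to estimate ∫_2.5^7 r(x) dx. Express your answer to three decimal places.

Δx = (7 − 2.5)/8 = 0.5625.
Midpoints: 2.78125, 3.34375, 3.90625, 4.46875, 5.03125, 5.59375, 6.15625, 6.71875.
r(2.78125) ≈ 3.216, r(3.34375) ≈ 3.469, r(3.90625) ≈ 3.704, r(4.46875) ≈ 3.925, r(5.03125) ≈ 4.134, r(5.59375) ≈ 4.334, r(6.15625) ≈ 4.524, r(6.71875) ≈ 4.707.
Sum = Δx · [r(2.78125) + r(3.34375) + r(3.90625) + ...].
Sum ≈ 18.007.

18.007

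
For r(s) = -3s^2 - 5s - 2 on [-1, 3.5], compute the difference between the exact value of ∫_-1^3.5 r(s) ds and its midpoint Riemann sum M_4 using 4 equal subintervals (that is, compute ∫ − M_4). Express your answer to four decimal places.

Exact integral: ∫_-1^3.5 r(s) ds = -81.
M_4 ≈ -79.576172.
Error ≈ -81 − (-79.576172) ≈ -1.4238.

-1.4238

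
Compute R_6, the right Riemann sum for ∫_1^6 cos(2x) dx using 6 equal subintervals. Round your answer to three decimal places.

-0.022

Δx = (6 − 1)/6 = 5/6.
Right endpoints: 11/6, 8/3, 3.5, 13/3, 31/6, 6.
f(11/6) ≈ -0.865, f(8/3) ≈ 0.582, f(3.5) ≈ 0.754, f(13/3) ≈ -0.726, f(31/6) ≈ -0.615, f(6) ≈ 0.844.
Sum = Δx · [f(11/6) + f(8/3) + f(3.5) + ...].
Sum ≈ -0.022.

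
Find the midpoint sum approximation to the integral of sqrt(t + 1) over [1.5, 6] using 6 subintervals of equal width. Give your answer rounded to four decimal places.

9.7146

Δt = (6 − 1.5)/6 = 0.75.
Midpoints: 1.875, 2.625, 3.375, 4.125, 4.875, 5.625.
f(1.875) ≈ 1.6956, f(2.625) ≈ 1.9039, f(3.375) ≈ 2.0917, f(4.125) ≈ 2.2638, f(4.875) ≈ 2.4238, f(5.625) ≈ 2.5739.
Sum = Δt · [f(1.875) + f(2.625) + f(3.375) + ...].
Sum ≈ 9.7146.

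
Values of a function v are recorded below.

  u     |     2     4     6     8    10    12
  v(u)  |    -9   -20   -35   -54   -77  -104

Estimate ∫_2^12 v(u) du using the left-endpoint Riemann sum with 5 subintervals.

-390

Δu = 2.
Sum = 2·[(-9) + (-20) + (-35) + (-54) + (-77)] = -390.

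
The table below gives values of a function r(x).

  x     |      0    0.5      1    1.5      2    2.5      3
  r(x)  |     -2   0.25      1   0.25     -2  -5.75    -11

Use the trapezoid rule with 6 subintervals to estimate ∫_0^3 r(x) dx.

-6.375

Δx = 0.5.
T_6 = (0.5/2)·[(-2) + 2·0.25 + 2·1 + 2·0.25 + 2·(-2) + 2·(-5.75) + (-11)] = -6.375.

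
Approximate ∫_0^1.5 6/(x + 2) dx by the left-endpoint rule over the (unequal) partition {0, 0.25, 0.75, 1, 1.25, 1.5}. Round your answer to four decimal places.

Subinterval widths: 0.25, 0.5, 0.25, 0.25, 0.25.
Left endpoints: 0, 0.25, 0.75, 1, 1.25.
f(0) = 3, f(0.25) = 8/3, f(0.75) = 24/11, f(1) = 2, f(1.25) = 24/13.
Sum = Σ Δx_i · f(x_i).
Sum ≈ 3.5903.

3.5903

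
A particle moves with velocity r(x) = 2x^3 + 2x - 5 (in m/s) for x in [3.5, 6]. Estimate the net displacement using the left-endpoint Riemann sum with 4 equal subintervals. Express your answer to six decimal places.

479.091797

Δx = (6 − 3.5)/4 = 0.625.
Left endpoints: 3.5, 4.125, 4.75, 5.375.
r(3.5) = 87.75, r(4.125) = 143.62890625, r(4.75) = 218.84375, r(5.375) = 316.32421875.
Sum = Δx · [r(3.5) + r(4.125) + r(4.75) + r(5.375)].
Sum ≈ 479.091797.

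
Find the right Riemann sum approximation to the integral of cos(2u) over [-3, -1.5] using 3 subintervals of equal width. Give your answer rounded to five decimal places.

-0.67999

Δu = (-1.5 − (-3))/3 = 0.5.
Right endpoints: -2.5, -2, -1.5.
f(-2.5) ≈ 0.28366, f(-2) ≈ -0.65364, f(-1.5) ≈ -0.98999.
Sum = Δu · [f(-2.5) + f(-2) + f(-1.5)].
Sum ≈ -0.67999.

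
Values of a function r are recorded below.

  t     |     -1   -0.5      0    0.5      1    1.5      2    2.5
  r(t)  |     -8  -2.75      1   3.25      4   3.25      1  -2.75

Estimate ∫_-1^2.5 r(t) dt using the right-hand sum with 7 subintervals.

3.5

Δt = 0.5.
Sum = 0.5·[(-2.75) + 1 + 3.25 + 4 + 3.25 + 1 + (-2.75)] = 3.5.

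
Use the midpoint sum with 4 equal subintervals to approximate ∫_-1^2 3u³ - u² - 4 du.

-4.2421875

Δu = (2 − (-1))/4 = 0.75.
Midpoints: -0.625, 0.125, 0.875, 1.625.
f(-0.625) = -2623/512, f(0.125) = -2053/512, f(0.875) = -1411/512, f(1.625) = 3191/512.
Sum = Δu · [f(-0.625) + f(0.125) + f(0.875) + f(1.625)].
Sum = -4.2421875.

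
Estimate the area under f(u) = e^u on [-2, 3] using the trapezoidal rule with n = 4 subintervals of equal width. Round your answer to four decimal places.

22.4827

Δu = (3 − (-2))/4 = 1.25.
f(-2) ≈ 0.1353, f(-0.75) ≈ 0.4724, f(0.5) ≈ 1.6487, f(1.75) ≈ 5.7546, f(3) ≈ 20.0855.
T_4 = (Δu/2)·[f(u_0) + 2f(u_1) + 2f(u_2) + 2f(u_3) + f(u_4)].
Sum ≈ 22.4827.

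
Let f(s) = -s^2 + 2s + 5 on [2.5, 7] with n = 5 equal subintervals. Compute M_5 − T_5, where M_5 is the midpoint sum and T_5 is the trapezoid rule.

M_5 = -43.57125.
T_5 = -44.4825.
M_5 − T_5 = 0.91125.

0.91125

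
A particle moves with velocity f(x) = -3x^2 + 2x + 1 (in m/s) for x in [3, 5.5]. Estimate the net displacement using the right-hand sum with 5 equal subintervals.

Δx = (5.5 − 3)/5 = 0.5.
Right endpoints: 3.5, 4, 4.5, 5, 5.5.
f(3.5) = -28.75, f(4) = -39, f(4.5) = -50.75, f(5) = -64, f(5.5) = -78.75.
Sum = Δx · [f(3.5) + f(4) + f(4.5) + f(5) + f(5.5)].
Sum = -130.625.

-130.625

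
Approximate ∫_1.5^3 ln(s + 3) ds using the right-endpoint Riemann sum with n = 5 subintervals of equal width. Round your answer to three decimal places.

Δs = (3 − 1.5)/5 = 0.3.
Right endpoints: 1.8, 2.1, 2.4, 2.7, 3.
f(1.8) ≈ 1.569, f(2.1) ≈ 1.629, f(2.4) ≈ 1.686, f(2.7) ≈ 1.740, f(3) ≈ 1.792.
Sum = Δs · [f(1.8) + f(2.1) + f(2.4) + f(2.7) + f(3)].
Sum ≈ 2.525.

2.525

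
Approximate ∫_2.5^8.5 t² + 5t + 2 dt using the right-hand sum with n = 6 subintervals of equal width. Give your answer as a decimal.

Δt = (8.5 − 2.5)/6 = 1.
Right endpoints: 3.5, 4.5, 5.5, 6.5, 7.5, 8.5.
f(3.5) = 31.75, f(4.5) = 44.75, f(5.5) = 59.75, f(6.5) = 76.75, f(7.5) = 95.75, f(8.5) = 116.75.
Sum = Δt · [f(3.5) + f(4.5) + f(5.5) + ...].
Sum = 425.5.

425.5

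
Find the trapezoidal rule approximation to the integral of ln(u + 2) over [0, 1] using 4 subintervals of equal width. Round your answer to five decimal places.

Δu = (1 − 0)/4 = 0.25.
f(0) ≈ 0.69315, f(0.25) ≈ 0.81093, f(0.5) ≈ 0.91629, f(0.75) ≈ 1.01160, f(1) ≈ 1.09861.
T_4 = (Δu/2)·[f(u_0) + 2f(u_1) + 2f(u_2) + 2f(u_3) + f(u_4)].
Sum ≈ 0.90868.

0.90868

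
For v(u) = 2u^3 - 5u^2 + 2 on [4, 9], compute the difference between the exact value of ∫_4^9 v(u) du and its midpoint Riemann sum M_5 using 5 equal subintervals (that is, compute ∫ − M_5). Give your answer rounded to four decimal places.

14.1667

Exact integral: ∫_4^9 v(u) du ≈ 2054.166667.
M_5 = 2040.
Error ≈ 2054.166667 − 2040 ≈ 14.1667.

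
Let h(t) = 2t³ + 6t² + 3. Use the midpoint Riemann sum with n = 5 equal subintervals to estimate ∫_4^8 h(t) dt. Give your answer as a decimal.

Δt = (8 − 4)/5 = 0.8.
Midpoints: 4.4, 5.2, 6, 6.8, 7.6.
h(4.4) = 289.528, h(5.2) = 446.456, h(6) = 651, h(6.8) = 909.304, h(7.6) = 1227.512.
Sum = Δt · [h(4.4) + h(5.2) + h(6) + h(6.8) + h(7.6)].
Sum = 2819.04.

2819.04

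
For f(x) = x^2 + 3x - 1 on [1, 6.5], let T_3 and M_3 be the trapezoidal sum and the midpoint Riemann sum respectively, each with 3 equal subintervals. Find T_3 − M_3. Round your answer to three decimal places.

4.622

T_3 ≈ 150.66435.
M_3 ≈ 146.04282.
T_3 − M_3 ≈ 4.622.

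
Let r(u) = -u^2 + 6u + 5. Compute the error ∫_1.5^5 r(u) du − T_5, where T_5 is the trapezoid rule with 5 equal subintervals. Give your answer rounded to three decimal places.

0.286

Exact integral: ∫_1.5^5 r(u) du ≈ 45.20833.
T_5 = 44.9225.
Error ≈ 45.20833 − 44.9225 ≈ 0.286.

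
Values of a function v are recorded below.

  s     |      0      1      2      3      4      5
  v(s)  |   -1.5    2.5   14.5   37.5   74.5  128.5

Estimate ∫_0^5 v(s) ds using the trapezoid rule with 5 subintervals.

192.5

Δs = 1.
T_5 = (1/2)·[(-1.5) + 2·2.5 + 2·14.5 + 2·37.5 + 2·74.5 + 128.5] = 192.5.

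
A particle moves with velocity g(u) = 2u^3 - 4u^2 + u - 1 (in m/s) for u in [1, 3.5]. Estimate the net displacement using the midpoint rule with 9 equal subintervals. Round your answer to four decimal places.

Δu = (3.5 − 1)/9 = 5/18.
Midpoints: 41/36, 17/12, 61/36, 71/36, 2.25, 91/36, 101/36, 37/12, 121/36.
g(41/36) = -48871/23328, g(17/12) = -1663/864, g(61/36) = -24731/23328, g(71/36) = 17639/23328, g(2.25) = 3.78125, g(91/36) = 192979/23328, g(101/36) = 337949/23328, g(37/12) = 19597/864, g(121/36) = 772489/23328.
Sum = Δu · [g(41/36) + g(17/12) + g(61/36) + ...].
Sum ≈ 21.6702.

21.6702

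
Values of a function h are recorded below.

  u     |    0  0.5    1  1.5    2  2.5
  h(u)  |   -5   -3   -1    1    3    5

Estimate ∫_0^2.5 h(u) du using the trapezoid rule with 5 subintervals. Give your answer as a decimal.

0

Δu = 0.5.
T_5 = (0.5/2)·[(-5) + 2·(-3) + 2·(-1) + 2·1 + 2·3 + 5] = 0.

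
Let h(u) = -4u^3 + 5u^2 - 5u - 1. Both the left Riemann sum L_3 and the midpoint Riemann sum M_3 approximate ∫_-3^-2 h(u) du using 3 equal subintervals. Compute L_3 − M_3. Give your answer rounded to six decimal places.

L_3 ≈ 126.48148148.
M_3 ≈ 107.84259259.
L_3 − M_3 ≈ 18.638889.

18.638889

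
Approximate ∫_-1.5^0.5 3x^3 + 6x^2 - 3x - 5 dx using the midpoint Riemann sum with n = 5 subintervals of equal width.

-3.79

Δx = (0.5 − (-1.5))/5 = 0.4.
Midpoints: -1.3, -0.9, -0.5, -0.1, 0.3.
f(-1.3) = 2.449, f(-0.9) = 0.373, f(-0.5) = -2.375, f(-0.1) = -4.643, f(0.3) = -5.279.
Sum = Δx · [f(-1.3) + f(-0.9) + f(-0.5) + f(-0.1) + f(0.3)].
Sum = -3.79.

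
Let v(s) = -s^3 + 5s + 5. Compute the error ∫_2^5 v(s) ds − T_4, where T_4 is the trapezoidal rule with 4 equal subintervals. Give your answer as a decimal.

Exact integral: ∫_2^5 v(s) ds = -84.75.
T_4 = -87.703125.
Error = -84.75 − (-87.703125) = 2.953125.

2.953125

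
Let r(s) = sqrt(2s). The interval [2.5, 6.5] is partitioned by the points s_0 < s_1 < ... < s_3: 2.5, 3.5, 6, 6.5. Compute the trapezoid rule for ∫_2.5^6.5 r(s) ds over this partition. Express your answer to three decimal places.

Subinterval widths: 1, 2.5, 0.5.
r(2.5) ≈ 2.236, r(3.5) ≈ 2.646, r(6) ≈ 3.464, r(6.5) ≈ 3.606.
On each subinterval the trapezoid contributes (Δs_i/2)·[r(s_{i-1}) + r(s_i)].
Sum ≈ 11.846.

11.846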